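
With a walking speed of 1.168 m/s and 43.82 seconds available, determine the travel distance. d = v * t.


d = 1.168 * 43.82 = 51.182 m

51.182 m


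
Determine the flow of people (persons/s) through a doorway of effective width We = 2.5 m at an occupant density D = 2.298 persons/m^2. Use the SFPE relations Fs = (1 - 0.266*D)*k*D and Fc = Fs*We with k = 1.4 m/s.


1 - 0.266*D = 1 - 0.266*2.298 = 0.38873
Fs = 0.38873 * 1.4 * 2.298 = 1.2506 persons/(s*m)
Fc = 1.2506 * 2.5 = 3.1266 persons/s

3.1266 persons/s


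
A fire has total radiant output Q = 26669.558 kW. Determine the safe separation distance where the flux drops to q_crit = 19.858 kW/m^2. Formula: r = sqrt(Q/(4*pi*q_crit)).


4*pi*q_crit = 249.54
Q/(4*pi*q_crit) = 106.87
r = sqrt(106.87) = 10.338 m

10.338 m


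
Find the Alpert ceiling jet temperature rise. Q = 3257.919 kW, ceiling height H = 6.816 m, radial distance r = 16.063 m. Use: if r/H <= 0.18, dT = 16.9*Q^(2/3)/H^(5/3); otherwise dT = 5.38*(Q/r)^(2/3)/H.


r/H = 16.063 / 6.816 = 2.3567
r/H > 0.18, so dT = 5.38*(Q/r)^(2/3)/H
Q/r = 202.82
(Q/r)^(2/3) = 34.520
dT = 5.38 * 34.520 / 6.816 = 27.248 K

27.248 K


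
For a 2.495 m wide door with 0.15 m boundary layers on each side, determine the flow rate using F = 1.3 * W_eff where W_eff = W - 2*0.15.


W_eff = 2.495 - 0.30 = 2.195 m
F = 1.3 * 2.195 = 2.8535 persons/s

2.8535 persons/s


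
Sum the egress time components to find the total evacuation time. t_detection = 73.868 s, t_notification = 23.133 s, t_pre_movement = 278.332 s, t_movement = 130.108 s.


Total = 73.868 + 23.133 + 278.332 + 130.108 = 505.441 s

505.441 s


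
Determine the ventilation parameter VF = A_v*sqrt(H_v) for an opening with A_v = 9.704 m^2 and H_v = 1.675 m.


sqrt(H_v) = 1.2942
VF = 9.704 * 1.2942 = 12.559 m^(5/2)

12.559 m^(5/2)


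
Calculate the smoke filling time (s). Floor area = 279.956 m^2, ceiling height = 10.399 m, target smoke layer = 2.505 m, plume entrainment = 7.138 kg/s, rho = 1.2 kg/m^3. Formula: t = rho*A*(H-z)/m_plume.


H - z = 7.894 m
t = 1.2 * 279.956 * 7.894 / 7.138 = 371.53 s

371.53 s


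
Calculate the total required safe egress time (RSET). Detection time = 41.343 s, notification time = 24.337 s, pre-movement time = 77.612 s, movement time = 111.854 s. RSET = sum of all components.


Total = 41.343 + 24.337 + 77.612 + 111.854 = 255.146 s

255.146 s


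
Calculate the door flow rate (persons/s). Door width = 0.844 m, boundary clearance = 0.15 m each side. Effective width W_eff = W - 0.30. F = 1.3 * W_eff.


W_eff = 0.844 - 0.30 = 0.544 m
F = 1.3 * 0.544 = 0.70720 persons/s

0.70720 persons/s


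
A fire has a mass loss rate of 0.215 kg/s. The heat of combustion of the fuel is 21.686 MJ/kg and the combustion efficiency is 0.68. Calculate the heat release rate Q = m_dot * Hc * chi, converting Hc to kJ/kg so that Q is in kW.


Hc = 21.686 MJ/kg = 21.686 * 1000 kJ/kg = 21686 kJ/kg
Q = 0.215 kg/s * 21686 kJ/kg * 0.68 = 3170.5 kW

3170.5 kW


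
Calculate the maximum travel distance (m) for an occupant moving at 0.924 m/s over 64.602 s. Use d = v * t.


d = 0.924 * 64.602 = 59.692 m

59.692 m


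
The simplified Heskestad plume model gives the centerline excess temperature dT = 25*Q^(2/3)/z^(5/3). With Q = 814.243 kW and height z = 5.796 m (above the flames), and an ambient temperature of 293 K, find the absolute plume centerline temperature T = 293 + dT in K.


Q^(2/3) = 87.197
z^(5/3) = 18.702
dT = 25 * 87.197 / 18.702 = 116.56 K
T = 293 + 116.56 = 409.56 K

409.56 K


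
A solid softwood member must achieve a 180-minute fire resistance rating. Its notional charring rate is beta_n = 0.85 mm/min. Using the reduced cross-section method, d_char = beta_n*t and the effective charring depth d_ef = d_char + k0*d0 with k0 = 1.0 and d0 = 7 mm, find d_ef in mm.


d_char = 0.85 * 180 = 153 mm
d_ef = 153 + 1.0*7 = 160 mm

160 mm


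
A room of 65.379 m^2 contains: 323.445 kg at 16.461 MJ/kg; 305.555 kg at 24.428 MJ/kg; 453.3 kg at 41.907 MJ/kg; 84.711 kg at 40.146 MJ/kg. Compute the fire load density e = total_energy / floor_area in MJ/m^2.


Total energy = 323.445*16.461 + 305.555*24.428 + 453.3*41.907 + 84.711*40.146
= 5324.228 + 7464.098 + 18996.44 + 3400.808
= 35185.58 MJ
e = 35185.58 / 65.379 = 538.18 MJ/m^2

538.18 MJ/m^2


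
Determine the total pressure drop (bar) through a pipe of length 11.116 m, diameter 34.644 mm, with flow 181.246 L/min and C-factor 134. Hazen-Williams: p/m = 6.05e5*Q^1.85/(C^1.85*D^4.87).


Q^1.85 = 15059
C^1.85 = 8612.8
D^4.87 = 3.1477e+07
p/m = 0.033606 bar/m
p_total = 0.033606 * 11.116 = 0.37357 bar

0.37357 bar


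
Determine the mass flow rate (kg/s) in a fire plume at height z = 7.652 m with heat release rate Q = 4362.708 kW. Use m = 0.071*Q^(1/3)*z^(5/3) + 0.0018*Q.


Q^(1/3) = 16.340
z^(5/3) = 29.714
First term = 0.071 * 16.340 * 29.714 = 34.472
Second term = 0.0018 * 4362.708 = 7.8529
m = 42.325 kg/s

42.325 kg/s


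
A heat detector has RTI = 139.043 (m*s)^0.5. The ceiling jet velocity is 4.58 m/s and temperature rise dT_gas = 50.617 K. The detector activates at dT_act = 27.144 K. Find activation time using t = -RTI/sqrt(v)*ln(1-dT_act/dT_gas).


dT_act/dT_gas = 0.53626
ln(1 - 0.53626) = -0.76844
t = -139.043 / sqrt(4.58) * -0.76844 = 49.926 s

49.926 s


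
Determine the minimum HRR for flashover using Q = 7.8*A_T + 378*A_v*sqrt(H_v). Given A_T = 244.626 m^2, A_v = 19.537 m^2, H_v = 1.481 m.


7.8*A_T = 1908.1
sqrt(H_v) = 1.2170
378*A_v*sqrt(H_v) = 8987.3
Q = 1908.1 + 8987.3 = 10895 kW

10895 kW


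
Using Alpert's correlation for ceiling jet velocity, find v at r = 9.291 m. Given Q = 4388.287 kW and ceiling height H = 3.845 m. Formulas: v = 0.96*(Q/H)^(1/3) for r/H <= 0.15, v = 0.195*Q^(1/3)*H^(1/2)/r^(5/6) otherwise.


r/H = 9.291 / 3.845 = 2.4164
r/H > 0.15, so v = 0.195*Q^(1/3)*H^(1/2)/r^(5/6)
Q^(1/3) = 16.372
H^(1/2) = 1.9609
r^(5/6) = 6.4079
v = 0.195 * 16.372 * 1.9609 / 6.4079 = 0.97693 m/s

0.97693 m/s


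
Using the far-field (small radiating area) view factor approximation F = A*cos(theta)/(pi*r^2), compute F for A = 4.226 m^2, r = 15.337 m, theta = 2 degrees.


cos(2 deg) = 0.99939
pi*r^2 = 738.98
F = 4.226 * 0.99939 / 738.98 = 0.0057152

0.0057152


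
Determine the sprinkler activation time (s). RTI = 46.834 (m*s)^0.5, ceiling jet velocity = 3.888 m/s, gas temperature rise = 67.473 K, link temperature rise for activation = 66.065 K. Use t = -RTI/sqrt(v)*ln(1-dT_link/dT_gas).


dT_link/dT_gas = 0.97913
ln(1 - 0.97913) = -3.8696
t = -46.834 / sqrt(3.888) * -3.8696 = 91.909 s

91.909 s


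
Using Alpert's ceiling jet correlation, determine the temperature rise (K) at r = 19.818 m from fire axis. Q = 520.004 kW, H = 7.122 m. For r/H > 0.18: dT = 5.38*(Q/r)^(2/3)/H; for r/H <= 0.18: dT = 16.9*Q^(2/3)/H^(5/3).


r/H = 19.818 / 7.122 = 2.7826
r/H > 0.18, so dT = 5.38*(Q/r)^(2/3)/H
Q/r = 26.239
(Q/r)^(2/3) = 8.8301
dT = 5.38 * 8.8301 / 7.122 = 6.6703 K

6.6703 K


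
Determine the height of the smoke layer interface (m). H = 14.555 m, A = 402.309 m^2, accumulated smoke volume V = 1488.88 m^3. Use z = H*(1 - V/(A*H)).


V/(A*H) = 0.25427
1 - 0.25427 = 0.74573
z = 14.555 * 0.74573 = 10.854 m

10.854 m


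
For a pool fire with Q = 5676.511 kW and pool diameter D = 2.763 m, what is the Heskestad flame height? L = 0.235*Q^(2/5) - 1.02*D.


Q^(2/5) = 31.742
0.235 * Q^(2/5) = 7.4593
1.02 * D = 2.8183
L = 4.6411 m

4.6411 m


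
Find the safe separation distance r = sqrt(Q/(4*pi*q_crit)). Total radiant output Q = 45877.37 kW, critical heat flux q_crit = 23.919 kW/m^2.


4*pi*q_crit = 300.58
Q/(4*pi*q_crit) = 152.63
r = sqrt(152.63) = 12.354 m

12.354 m


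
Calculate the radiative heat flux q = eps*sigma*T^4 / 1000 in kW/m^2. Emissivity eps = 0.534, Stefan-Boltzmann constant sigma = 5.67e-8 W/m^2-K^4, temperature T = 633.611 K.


T^4 = 1.6117e+11
q = 0.534 * 5.67e-8 * 1.6117e+11 / 1000 = 4.8799 kW/m^2

4.8799 kW/m^2


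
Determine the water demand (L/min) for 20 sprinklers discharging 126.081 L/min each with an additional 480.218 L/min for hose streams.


Sprinkler demand = 20 * 126.081 = 2521.62 L/min
Total = 2521.62 + 480.218 = 3001.838 L/min

3001.838 L/min


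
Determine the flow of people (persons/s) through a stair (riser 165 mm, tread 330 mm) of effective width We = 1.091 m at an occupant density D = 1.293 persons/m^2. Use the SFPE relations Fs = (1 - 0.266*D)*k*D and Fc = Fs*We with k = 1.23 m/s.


1 - 0.266*D = 1 - 0.266*1.293 = 0.65606
Fs = 0.65606 * 1.23 * 1.293 = 1.0434 persons/(s*m)
Fc = 1.0434 * 1.091 = 1.1383 persons/s

1.1383 persons/s


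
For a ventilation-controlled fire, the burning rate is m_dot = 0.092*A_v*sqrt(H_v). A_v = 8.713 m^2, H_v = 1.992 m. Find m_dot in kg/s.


sqrt(H_v) = 1.4114
m_dot = 0.092 * 8.713 * 1.4114 = 1.1314 kg/s

1.1314 kg/s


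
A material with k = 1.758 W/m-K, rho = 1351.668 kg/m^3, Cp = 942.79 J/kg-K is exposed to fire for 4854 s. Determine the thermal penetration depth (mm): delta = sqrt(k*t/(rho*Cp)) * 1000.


alpha = 1.758 / (1351.668 * 942.79) = 1.3795e-06 m^2/s
alpha * t = 0.0066963
delta = sqrt(0.0066963) * 1000 = 81.831 mm

81.831 mm


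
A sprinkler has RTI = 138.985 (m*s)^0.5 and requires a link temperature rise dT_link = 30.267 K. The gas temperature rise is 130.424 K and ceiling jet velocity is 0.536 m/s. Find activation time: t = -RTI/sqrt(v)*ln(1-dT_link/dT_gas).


dT_link/dT_gas = 0.23207
ln(1 - 0.23207) = -0.26405
t = -138.985 / sqrt(0.536) * -0.26405 = 50.127 s

50.127 s


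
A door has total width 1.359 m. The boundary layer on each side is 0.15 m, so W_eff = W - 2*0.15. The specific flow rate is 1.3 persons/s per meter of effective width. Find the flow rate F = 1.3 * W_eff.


W_eff = 1.359 - 0.30 = 1.059 m
F = 1.3 * 1.059 = 1.3767 persons/s

1.3767 persons/s


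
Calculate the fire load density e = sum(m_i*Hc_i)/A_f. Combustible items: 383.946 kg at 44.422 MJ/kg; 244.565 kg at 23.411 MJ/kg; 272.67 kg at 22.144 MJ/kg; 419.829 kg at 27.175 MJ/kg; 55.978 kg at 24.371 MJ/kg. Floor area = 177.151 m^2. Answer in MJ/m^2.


Total energy = 383.946*44.422 + 244.565*23.411 + 272.67*22.144 + 419.829*27.175 + 55.978*24.371
= 17055.65 + 5725.511 + 6038.004 + 11408.85 + 1364.240
= 41592.26 MJ
e = 41592.26 / 177.151 = 234.78 MJ/m^2

234.78 MJ/m^2


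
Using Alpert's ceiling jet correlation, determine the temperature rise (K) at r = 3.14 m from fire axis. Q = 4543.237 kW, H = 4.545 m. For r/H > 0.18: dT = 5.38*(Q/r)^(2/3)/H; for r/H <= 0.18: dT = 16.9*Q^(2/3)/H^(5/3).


r/H = 3.14 / 4.545 = 0.69087
r/H > 0.18, so dT = 5.38*(Q/r)^(2/3)/H
Q/r = 1446.9
(Q/r)^(2/3) = 127.93
dT = 5.38 * 127.93 / 4.545 = 151.43 K

151.43 K


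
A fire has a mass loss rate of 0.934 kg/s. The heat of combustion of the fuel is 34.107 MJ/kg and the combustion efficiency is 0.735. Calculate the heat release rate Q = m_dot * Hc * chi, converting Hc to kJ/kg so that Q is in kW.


Hc = 34.107 MJ/kg = 34.107 * 1000 kJ/kg = 34107 kJ/kg
Q = 0.934 kg/s * 34107 kJ/kg * 0.735 = 23414 kW

23414 kW


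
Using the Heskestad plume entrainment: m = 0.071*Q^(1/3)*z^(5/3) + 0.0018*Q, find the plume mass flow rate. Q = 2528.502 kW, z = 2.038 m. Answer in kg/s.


Q^(1/3) = 13.623
z^(5/3) = 3.2760
First term = 0.071 * 13.623 * 3.2760 = 3.1687
Second term = 0.0018 * 2528.502 = 4.5513
m = 7.7200 kg/s

7.7200 kg/s


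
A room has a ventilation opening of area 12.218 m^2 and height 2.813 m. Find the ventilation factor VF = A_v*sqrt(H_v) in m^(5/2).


sqrt(H_v) = 1.6772
VF = 12.218 * 1.6772 = 20.492 m^(5/2)

20.492 m^(5/2)


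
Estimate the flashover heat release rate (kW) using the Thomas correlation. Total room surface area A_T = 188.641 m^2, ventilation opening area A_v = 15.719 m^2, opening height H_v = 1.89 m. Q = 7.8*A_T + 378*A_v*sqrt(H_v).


7.8*A_T = 1471.4
sqrt(H_v) = 1.3748
378*A_v*sqrt(H_v) = 8168.6
Q = 1471.4 + 8168.6 = 9640.0 kW

9640.0 kW


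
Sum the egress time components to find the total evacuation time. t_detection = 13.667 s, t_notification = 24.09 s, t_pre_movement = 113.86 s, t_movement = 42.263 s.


Total = 13.667 + 24.09 + 113.86 + 42.263 = 193.88 s

193.88 s


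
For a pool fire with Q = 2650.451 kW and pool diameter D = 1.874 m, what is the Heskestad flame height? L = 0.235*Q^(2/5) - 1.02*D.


Q^(2/5) = 23.406
0.235 * Q^(2/5) = 5.5004
1.02 * D = 1.9115
L = 3.5889 m

3.5889 m


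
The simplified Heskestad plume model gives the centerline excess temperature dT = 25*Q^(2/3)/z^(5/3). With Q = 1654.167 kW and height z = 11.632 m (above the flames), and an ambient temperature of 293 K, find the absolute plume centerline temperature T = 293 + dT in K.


Q^(2/3) = 139.87
z^(5/3) = 59.716
dT = 25 * 139.87 / 59.716 = 58.556 K
T = 293 + 58.556 = 351.56 K

351.56 K


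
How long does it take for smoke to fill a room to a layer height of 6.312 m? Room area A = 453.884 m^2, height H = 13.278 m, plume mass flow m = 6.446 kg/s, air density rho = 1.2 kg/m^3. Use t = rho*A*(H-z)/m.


H - z = 6.966 m
t = 1.2 * 453.884 * 6.966 / 6.446 = 588.60 s

588.60 s


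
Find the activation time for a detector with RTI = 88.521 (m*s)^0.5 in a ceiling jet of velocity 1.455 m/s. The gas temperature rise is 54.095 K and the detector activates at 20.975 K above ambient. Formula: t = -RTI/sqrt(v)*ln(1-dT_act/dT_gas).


dT_act/dT_gas = 0.38774
ln(1 - 0.38774) = -0.49060
t = -88.521 / sqrt(1.455) * -0.49060 = 36.004 s

36.004 s


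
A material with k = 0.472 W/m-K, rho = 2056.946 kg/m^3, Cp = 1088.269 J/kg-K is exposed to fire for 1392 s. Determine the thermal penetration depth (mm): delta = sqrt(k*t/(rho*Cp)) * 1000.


alpha = 0.472 / (2056.946 * 1088.269) = 2.1085e-07 m^2/s
alpha * t = 0.00029351
delta = sqrt(0.00029351) * 1000 = 17.132 mm

17.132 mm


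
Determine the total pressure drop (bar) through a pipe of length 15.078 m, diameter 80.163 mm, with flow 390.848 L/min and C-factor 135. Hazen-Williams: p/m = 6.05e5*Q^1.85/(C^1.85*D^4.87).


Q^1.85 = 62404
C^1.85 = 8732.1
D^4.87 = 1.8722e+09
p/m = 0.0023094 bar/m
p_total = 0.0023094 * 15.078 = 0.034821 bar

0.034821 bar


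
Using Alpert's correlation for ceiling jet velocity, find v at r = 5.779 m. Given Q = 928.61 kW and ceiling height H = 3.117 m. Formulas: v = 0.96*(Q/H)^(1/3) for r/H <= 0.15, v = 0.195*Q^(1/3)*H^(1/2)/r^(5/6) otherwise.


r/H = 5.779 / 3.117 = 1.8540
r/H > 0.15, so v = 0.195*Q^(1/3)*H^(1/2)/r^(5/6)
Q^(1/3) = 9.7561
H^(1/2) = 1.7655
r^(5/6) = 4.3140
v = 0.195 * 9.7561 * 1.7655 / 4.3140 = 0.77858 m/s

0.77858 m/s


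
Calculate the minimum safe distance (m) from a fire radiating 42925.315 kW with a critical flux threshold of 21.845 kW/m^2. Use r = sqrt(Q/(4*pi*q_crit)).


4*pi*q_crit = 274.51
Q/(4*pi*q_crit) = 156.37
r = sqrt(156.37) = 12.505 m

12.505 m


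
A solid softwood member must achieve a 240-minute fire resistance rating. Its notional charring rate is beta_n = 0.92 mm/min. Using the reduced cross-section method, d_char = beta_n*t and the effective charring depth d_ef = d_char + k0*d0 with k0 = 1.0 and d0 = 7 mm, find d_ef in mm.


d_char = 0.92 * 240 = 220.8 mm
d_ef = 220.8 + 1.0*7 = 227.8 mm

227.8 mm


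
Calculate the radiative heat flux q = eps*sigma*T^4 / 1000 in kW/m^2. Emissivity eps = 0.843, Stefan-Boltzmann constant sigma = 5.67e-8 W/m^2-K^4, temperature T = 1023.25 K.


T^4 = 1.0963e+12
q = 0.843 * 5.67e-8 * 1.0963e+12 / 1000 = 52.401 kW/m^2

52.401 kW/m^2


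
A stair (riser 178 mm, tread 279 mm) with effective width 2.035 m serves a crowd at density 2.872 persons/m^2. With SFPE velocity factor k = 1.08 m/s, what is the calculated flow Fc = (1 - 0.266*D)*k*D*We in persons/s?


1 - 0.266*D = 1 - 0.266*2.872 = 0.23605
Fs = 0.23605 * 1.08 * 2.872 = 0.73216 persons/(s*m)
Fc = 0.73216 * 2.035 = 1.4900 persons/s

1.4900 persons/s


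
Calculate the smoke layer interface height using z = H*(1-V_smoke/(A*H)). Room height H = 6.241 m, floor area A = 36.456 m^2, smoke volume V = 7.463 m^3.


V/(A*H) = 0.032801
1 - 0.032801 = 0.96720
z = 6.241 * 0.96720 = 6.0363 m

6.0363 m


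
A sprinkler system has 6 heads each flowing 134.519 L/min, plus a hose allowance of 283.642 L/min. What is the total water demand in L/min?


Sprinkler demand = 6 * 134.519 = 807.114 L/min
Total = 807.114 + 283.642 = 1090.756 L/min

1090.756 L/min


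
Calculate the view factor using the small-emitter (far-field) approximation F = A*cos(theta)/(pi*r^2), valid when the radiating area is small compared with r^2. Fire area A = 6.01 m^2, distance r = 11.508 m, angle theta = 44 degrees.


cos(44 deg) = 0.71934
pi*r^2 = 416.05
F = 6.01 * 0.71934 / 416.05 = 0.010391

0.010391


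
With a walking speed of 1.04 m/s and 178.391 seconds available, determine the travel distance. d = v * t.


d = 1.04 * 178.391 = 185.53 m

185.53 m


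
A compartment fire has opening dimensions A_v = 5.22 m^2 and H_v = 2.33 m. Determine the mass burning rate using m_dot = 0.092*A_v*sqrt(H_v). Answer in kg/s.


sqrt(H_v) = 1.5264
m_dot = 0.092 * 5.22 * 1.5264 = 0.73305 kg/s

0.73305 kg/s


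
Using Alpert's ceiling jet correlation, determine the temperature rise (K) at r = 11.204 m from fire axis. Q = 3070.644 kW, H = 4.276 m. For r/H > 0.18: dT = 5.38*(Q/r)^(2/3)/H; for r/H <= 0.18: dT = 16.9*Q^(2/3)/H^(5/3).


r/H = 11.204 / 4.276 = 2.6202
r/H > 0.18, so dT = 5.38*(Q/r)^(2/3)/H
Q/r = 274.07
(Q/r)^(2/3) = 42.193
dT = 5.38 * 42.193 / 4.276 = 53.086 K

53.086 K


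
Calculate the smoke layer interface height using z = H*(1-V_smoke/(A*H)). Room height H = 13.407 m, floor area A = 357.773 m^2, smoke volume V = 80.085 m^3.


V/(A*H) = 0.016696
1 - 0.016696 = 0.98330
z = 13.407 * 0.98330 = 13.183 m

13.183 m


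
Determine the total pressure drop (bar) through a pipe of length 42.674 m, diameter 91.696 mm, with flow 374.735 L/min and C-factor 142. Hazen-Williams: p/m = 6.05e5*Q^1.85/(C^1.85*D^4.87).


Q^1.85 = 57728
C^1.85 = 9588.1
D^4.87 = 3.6029e+09
p/m = 0.0010110 bar/m
p_total = 0.0010110 * 42.674 = 0.043145 bar

0.043145 bar


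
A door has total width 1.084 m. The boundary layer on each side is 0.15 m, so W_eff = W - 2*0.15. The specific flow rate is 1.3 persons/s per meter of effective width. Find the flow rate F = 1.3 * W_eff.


W_eff = 1.084 - 0.30 = 0.784 m
F = 1.3 * 0.784 = 1.0192 persons/s

1.0192 persons/s


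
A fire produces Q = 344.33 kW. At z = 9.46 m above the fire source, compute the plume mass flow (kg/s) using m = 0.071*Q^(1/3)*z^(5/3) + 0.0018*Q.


Q^(1/3) = 7.0090
z^(5/3) = 42.314
First term = 0.071 * 7.0090 * 42.314 = 21.057
Second term = 0.0018 * 344.33 = 0.61979
m = 21.677 kg/s

21.677 kg/s


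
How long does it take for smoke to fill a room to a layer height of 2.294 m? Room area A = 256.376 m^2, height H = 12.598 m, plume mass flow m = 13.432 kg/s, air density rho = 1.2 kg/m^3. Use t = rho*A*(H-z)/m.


H - z = 10.304 m
t = 1.2 * 256.376 * 10.304 / 13.432 = 236.01 s

236.01 s


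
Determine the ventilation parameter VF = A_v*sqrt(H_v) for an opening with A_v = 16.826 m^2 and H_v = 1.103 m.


sqrt(H_v) = 1.0502
VF = 16.826 * 1.0502 = 17.671 m^(5/2)

17.671 m^(5/2)


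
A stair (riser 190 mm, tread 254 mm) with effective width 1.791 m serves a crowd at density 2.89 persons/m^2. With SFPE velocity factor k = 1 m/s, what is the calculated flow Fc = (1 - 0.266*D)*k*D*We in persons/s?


1 - 0.266*D = 1 - 0.266*2.89 = 0.23126
Fs = 0.23126 * 1 * 2.89 = 0.66834 persons/(s*m)
Fc = 0.66834 * 1.791 = 1.1970 persons/s

1.1970 persons/s


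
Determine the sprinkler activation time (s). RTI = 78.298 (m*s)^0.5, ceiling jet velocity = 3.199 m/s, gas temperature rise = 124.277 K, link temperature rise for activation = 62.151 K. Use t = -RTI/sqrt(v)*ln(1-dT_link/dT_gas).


dT_link/dT_gas = 0.50010
ln(1 - 0.50010) = -0.69335
t = -78.298 / sqrt(3.199) * -0.69335 = 30.353 s

30.353 s


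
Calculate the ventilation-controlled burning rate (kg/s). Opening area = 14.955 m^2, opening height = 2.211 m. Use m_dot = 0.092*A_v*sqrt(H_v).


sqrt(H_v) = 1.4869
m_dot = 0.092 * 14.955 * 1.4869 = 2.0458 kg/s

2.0458 kg/s


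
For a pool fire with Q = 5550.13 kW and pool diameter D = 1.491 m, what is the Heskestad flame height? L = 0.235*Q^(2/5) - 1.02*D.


Q^(2/5) = 31.457
0.235 * Q^(2/5) = 7.3925
1.02 * D = 1.5208
L = 5.8716 m

5.8716 m


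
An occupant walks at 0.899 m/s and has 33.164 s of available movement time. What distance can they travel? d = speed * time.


d = 0.899 * 33.164 = 29.814 m

29.814 m


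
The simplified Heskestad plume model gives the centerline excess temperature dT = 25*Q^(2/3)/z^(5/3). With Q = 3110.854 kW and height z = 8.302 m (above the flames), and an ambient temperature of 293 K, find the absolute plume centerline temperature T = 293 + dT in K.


Q^(2/3) = 213.10
z^(5/3) = 34.039
dT = 25 * 213.10 / 34.039 = 156.51 K
T = 293 + 156.51 = 449.51 K

449.51 K


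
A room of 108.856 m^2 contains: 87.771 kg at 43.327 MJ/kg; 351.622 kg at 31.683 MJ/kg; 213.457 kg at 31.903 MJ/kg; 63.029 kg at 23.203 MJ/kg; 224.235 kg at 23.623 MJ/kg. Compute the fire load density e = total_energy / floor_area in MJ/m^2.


Total energy = 87.771*43.327 + 351.622*31.683 + 213.457*31.903 + 63.029*23.203 + 224.235*23.623
= 3802.854 + 11140.44 + 6809.919 + 1462.462 + 5297.103
= 28512.78 MJ
e = 28512.78 / 108.856 = 261.93 MJ/m^2

261.93 MJ/m^2


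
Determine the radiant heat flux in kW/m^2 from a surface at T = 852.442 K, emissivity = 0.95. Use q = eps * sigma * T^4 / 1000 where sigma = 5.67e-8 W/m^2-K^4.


T^4 = 5.2803e+11
q = 0.95 * 5.67e-8 * 5.2803e+11 / 1000 = 28.442 kW/m^2

28.442 kW/m^2


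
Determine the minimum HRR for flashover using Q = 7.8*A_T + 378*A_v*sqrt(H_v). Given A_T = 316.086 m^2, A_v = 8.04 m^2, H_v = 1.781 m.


7.8*A_T = 2465.5
sqrt(H_v) = 1.3345
378*A_v*sqrt(H_v) = 4055.8
Q = 2465.5 + 4055.8 = 6521.3 kW

6521.3 kW


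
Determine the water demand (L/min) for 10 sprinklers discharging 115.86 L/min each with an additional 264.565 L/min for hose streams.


Sprinkler demand = 10 * 115.86 = 1158.6 L/min
Total = 1158.6 + 264.565 = 1423.165 L/min

1423.165 L/min


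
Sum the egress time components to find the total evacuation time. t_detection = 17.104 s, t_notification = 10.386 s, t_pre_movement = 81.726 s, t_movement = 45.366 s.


Total = 17.104 + 10.386 + 81.726 + 45.366 = 154.582 s

154.582 s


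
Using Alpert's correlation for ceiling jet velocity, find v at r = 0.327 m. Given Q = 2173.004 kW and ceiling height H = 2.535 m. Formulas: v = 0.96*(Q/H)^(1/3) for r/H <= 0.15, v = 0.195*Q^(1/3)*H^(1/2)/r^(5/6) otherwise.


r/H = 0.327 / 2.535 = 0.12899
r/H <= 0.15, so v = 0.96*(Q/H)^(1/3)
Q/H = 857.20
(Q/H)^(1/3) = 9.4994
v = 0.96 * 9.4994 = 9.1194 m/s

9.1194 m/s


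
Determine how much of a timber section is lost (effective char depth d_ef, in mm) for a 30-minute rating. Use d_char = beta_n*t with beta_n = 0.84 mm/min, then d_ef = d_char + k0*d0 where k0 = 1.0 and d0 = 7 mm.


d_char = 0.84 * 30 = 25.2 mm
d_ef = 25.2 + 1.0*7 = 32.2 mm

32.2 mm


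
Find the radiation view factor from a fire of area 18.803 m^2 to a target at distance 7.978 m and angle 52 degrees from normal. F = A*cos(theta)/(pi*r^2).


cos(52 deg) = 0.61566
pi*r^2 = 199.96
F = 18.803 * 0.61566 / 199.96 = 0.057894

0.057894


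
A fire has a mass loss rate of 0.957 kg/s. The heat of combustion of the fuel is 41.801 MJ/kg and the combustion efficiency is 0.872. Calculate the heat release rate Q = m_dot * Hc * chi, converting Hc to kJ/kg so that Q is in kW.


Hc = 41.801 MJ/kg = 41.801 * 1000 kJ/kg = 41801 kJ/kg
Q = 0.957 kg/s * 41801 kJ/kg * 0.872 = 34883 kW

34883 kW


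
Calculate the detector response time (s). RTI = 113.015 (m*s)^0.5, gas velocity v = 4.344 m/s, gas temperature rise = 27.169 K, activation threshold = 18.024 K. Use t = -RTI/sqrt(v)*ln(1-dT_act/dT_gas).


dT_act/dT_gas = 0.66340
ln(1 - 0.66340) = -1.0889
t = -113.015 / sqrt(4.344) * -1.0889 = 59.043 s

59.043 s


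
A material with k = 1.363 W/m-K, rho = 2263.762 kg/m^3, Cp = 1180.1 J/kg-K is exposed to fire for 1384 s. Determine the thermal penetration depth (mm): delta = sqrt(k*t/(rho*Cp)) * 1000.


alpha = 1.363 / (2263.762 * 1180.1) = 5.1021e-07 m^2/s
alpha * t = 0.00070613
delta = sqrt(0.00070613) * 1000 = 26.573 mm

26.573 mm


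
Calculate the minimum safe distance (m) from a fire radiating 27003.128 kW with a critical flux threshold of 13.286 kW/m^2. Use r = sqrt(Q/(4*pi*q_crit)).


4*pi*q_crit = 166.96
Q/(4*pi*q_crit) = 161.74
r = sqrt(161.74) = 12.718 m

12.718 m


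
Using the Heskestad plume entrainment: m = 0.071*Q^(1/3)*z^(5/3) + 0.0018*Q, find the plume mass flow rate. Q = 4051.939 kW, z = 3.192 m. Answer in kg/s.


Q^(1/3) = 15.942
z^(5/3) = 6.9200
First term = 0.071 * 15.942 * 6.9200 = 7.8328
Second term = 0.0018 * 4051.939 = 7.2935
m = 15.126 kg/s

15.126 kg/s


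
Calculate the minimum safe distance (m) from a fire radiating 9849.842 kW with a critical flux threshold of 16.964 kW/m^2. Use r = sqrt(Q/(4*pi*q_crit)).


4*pi*q_crit = 213.18
Q/(4*pi*q_crit) = 46.205
r = sqrt(46.205) = 6.7974 m

6.7974 m


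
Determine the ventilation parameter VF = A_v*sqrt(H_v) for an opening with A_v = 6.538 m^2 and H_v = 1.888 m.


sqrt(H_v) = 1.3740
VF = 6.538 * 1.3740 = 8.9835 m^(5/2)

8.9835 m^(5/2)


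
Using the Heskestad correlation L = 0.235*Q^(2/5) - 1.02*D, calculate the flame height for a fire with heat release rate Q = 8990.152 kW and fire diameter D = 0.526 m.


Q^(2/5) = 38.151
0.235 * Q^(2/5) = 8.9655
1.02 * D = 0.53652
L = 8.4290 m

8.4290 m


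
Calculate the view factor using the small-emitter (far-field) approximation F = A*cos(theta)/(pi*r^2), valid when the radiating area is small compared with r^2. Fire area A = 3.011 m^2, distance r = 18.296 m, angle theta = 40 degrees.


cos(40 deg) = 0.76604
pi*r^2 = 1051.6
F = 3.011 * 0.76604 / 1051.6 = 0.0021933

0.0021933


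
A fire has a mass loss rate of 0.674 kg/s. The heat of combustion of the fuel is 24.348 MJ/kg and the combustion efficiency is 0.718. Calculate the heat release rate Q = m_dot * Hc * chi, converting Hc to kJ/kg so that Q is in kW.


Hc = 24.348 MJ/kg = 24.348 * 1000 kJ/kg = 24348 kJ/kg
Q = 0.674 kg/s * 24348 kJ/kg * 0.718 = 11783 kW

11783 kW


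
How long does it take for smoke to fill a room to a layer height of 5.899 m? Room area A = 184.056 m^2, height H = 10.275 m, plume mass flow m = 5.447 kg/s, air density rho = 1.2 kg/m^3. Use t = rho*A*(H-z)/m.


H - z = 4.376 m
t = 1.2 * 184.056 * 4.376 / 5.447 = 177.44 s

177.44 s


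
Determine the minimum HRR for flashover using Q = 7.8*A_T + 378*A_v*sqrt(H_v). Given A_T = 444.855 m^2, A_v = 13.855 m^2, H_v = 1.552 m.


7.8*A_T = 3469.869
sqrt(H_v) = 1.2458
378*A_v*sqrt(H_v) = 6524.5
Q = 3469.869 + 6524.5 = 9994.3 kW

9994.3 kW


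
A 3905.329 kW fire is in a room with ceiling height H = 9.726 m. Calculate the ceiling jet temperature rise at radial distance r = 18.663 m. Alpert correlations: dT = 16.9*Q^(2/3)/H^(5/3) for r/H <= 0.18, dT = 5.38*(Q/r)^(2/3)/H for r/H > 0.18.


r/H = 18.663 / 9.726 = 1.9189
r/H > 0.18, so dT = 5.38*(Q/r)^(2/3)/H
Q/r = 209.26
(Q/r)^(2/3) = 35.247
dT = 5.38 * 35.247 / 9.726 = 19.497 K

19.497 K


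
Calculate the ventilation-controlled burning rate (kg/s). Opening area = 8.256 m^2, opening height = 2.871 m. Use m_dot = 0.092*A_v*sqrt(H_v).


sqrt(H_v) = 1.6944
m_dot = 0.092 * 8.256 * 1.6944 = 1.2870 kg/s

1.2870 kg/s


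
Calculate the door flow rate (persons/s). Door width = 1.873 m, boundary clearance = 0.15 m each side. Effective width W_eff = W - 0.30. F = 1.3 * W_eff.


W_eff = 1.873 - 0.30 = 1.573 m
F = 1.3 * 1.573 = 2.0449 persons/s

2.0449 persons/s


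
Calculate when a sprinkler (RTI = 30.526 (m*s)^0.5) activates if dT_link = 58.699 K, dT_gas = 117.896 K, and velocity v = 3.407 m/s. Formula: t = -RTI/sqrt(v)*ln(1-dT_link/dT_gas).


dT_link/dT_gas = 0.49789
ln(1 - 0.49789) = -0.68893
t = -30.526 / sqrt(3.407) * -0.68893 = 11.394 s

11.394 s


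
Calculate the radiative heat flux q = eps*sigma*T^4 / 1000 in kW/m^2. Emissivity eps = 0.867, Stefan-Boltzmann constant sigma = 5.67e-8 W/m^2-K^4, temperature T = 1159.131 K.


T^4 = 1.8052e+12
q = 0.867 * 5.67e-8 * 1.8052e+12 / 1000 = 88.743 kW/m^2

88.743 kW/m^2


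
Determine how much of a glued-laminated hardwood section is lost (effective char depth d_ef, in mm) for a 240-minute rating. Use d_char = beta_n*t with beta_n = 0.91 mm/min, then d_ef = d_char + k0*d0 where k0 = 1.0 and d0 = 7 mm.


d_char = 0.91 * 240 = 218.4 mm
d_ef = 218.4 + 1.0*7 = 225.4 mm

225.4 mm


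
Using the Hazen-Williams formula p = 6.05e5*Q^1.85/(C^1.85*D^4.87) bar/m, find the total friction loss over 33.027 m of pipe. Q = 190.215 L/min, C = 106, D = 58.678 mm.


Q^1.85 = 16467
C^1.85 = 5582.3
D^4.87 = 4.0971e+08
p/m = 0.0043558 bar/m
p_total = 0.0043558 * 33.027 = 0.14386 bar

0.14386 bar


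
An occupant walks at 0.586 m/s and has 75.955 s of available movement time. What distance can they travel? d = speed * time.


d = 0.586 * 75.955 = 44.510 m

44.510 m


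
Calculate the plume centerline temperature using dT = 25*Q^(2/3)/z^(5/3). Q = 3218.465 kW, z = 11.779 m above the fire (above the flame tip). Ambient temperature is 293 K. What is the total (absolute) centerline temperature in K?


Q^(2/3) = 217.99
z^(5/3) = 60.979
dT = 25 * 217.99 / 60.979 = 89.370 K
T = 293 + 89.370 = 382.37 K

382.37 K


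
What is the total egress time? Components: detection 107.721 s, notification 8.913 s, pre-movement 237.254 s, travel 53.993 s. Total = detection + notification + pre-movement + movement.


Total = 107.721 + 8.913 + 237.254 + 53.993 = 407.881 s

407.881 s


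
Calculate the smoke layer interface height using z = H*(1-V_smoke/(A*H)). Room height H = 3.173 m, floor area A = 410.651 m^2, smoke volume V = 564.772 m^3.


V/(A*H) = 0.43344
1 - 0.43344 = 0.56656
z = 3.173 * 0.56656 = 1.7977 m

1.7977 m


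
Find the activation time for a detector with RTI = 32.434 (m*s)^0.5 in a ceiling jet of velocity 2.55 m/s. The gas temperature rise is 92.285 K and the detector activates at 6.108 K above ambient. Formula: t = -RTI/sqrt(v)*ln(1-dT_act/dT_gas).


dT_act/dT_gas = 0.066186
ln(1 - 0.066186) = -0.068478
t = -32.434 / sqrt(2.55) * -0.068478 = 1.3909 s

1.3909 s


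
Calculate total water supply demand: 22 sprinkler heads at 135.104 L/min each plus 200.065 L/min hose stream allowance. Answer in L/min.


Sprinkler demand = 22 * 135.104 = 2972.288 L/min
Total = 2972.288 + 200.065 = 3172.353 L/min

3172.353 L/min


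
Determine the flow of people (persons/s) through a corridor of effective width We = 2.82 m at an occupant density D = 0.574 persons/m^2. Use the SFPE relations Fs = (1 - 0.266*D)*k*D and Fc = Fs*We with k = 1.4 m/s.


1 - 0.266*D = 1 - 0.266*0.574 = 0.84732
Fs = 0.84732 * 1.4 * 0.574 = 0.68090 persons/(s*m)
Fc = 0.68090 * 2.82 = 1.9201 persons/s

1.9201 persons/s


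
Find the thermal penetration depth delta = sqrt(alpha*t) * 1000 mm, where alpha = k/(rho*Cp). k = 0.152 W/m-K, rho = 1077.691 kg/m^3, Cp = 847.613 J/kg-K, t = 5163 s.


alpha = 0.152 / (1077.691 * 847.613) = 1.6640e-07 m^2/s
alpha * t = 0.00085912
delta = sqrt(0.00085912) * 1000 = 29.311 mm

29.311 mm


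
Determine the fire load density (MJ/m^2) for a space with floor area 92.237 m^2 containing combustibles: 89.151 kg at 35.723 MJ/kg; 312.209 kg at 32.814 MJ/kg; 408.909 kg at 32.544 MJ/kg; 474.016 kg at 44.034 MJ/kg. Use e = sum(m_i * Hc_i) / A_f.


Total energy = 89.151*35.723 + 312.209*32.814 + 408.909*32.544 + 474.016*44.034
= 3184.741 + 10244.83 + 13307.53 + 20872.82
= 47609.92 MJ
e = 47609.92 / 92.237 = 516.17 MJ/m^2

516.17 MJ/m^2


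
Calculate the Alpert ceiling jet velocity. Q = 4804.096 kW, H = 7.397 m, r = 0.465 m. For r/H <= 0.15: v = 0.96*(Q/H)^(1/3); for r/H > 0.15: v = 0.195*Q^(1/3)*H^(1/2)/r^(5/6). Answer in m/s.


r/H = 0.465 / 7.397 = 0.062863
r/H <= 0.15, so v = 0.96*(Q/H)^(1/3)
Q/H = 649.47
(Q/H)^(1/3) = 8.6600
v = 0.96 * 8.6600 = 8.3136 m/s

8.3136 m/s


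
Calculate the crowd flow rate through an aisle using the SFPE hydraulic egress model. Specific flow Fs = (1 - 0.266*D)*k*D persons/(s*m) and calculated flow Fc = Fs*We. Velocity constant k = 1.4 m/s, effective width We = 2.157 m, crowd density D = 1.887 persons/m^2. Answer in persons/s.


1 - 0.266*D = 1 - 0.266*1.887 = 0.49806
Fs = 0.49806 * 1.4 * 1.887 = 1.3158 persons/(s*m)
Fc = 1.3158 * 2.157 = 2.8381 persons/s

2.8381 persons/s


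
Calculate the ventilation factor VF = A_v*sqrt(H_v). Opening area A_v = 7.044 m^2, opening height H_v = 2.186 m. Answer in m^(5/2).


sqrt(H_v) = 1.4785
VF = 7.044 * 1.4785 = 10.415 m^(5/2)

10.415 m^(5/2)


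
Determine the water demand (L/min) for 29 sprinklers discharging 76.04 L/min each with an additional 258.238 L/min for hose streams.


Sprinkler demand = 29 * 76.04 = 2205.16 L/min
Total = 2205.16 + 258.238 = 2463.398 L/min

2463.398 L/min


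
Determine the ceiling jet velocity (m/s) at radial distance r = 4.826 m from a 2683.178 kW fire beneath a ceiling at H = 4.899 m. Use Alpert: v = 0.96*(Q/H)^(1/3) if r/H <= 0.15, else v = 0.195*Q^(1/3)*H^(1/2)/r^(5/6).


r/H = 4.826 / 4.899 = 0.98510
r/H > 0.15, so v = 0.195*Q^(1/3)*H^(1/2)/r^(5/6)
Q^(1/3) = 13.896
H^(1/2) = 2.2134
r^(5/6) = 3.7124
v = 0.195 * 13.896 * 2.2134 / 3.7124 = 1.6155 m/s

1.6155 m/s


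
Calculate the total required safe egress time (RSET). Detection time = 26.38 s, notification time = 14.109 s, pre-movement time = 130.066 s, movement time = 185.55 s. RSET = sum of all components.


Total = 26.38 + 14.109 + 130.066 + 185.55 = 356.105 s

356.105 s


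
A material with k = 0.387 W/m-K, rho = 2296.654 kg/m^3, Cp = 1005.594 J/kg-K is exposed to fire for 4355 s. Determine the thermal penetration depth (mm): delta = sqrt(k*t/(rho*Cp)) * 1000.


alpha = 0.387 / (2296.654 * 1005.594) = 1.6757e-07 m^2/s
alpha * t = 0.00072976
delta = sqrt(0.00072976) * 1000 = 27.014 mm

27.014 mm


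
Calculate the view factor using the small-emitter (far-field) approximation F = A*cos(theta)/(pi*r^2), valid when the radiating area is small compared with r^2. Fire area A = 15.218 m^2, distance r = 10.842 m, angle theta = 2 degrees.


cos(2 deg) = 0.99939
pi*r^2 = 369.29
F = 15.218 * 0.99939 / 369.29 = 0.041184

0.041184


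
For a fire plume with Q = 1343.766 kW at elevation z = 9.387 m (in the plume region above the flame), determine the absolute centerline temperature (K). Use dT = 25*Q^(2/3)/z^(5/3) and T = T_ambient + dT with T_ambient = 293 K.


Q^(2/3) = 121.77
z^(5/3) = 41.771
dT = 25 * 121.77 / 41.771 = 72.880 K
T = 293 + 72.880 = 365.88 K

365.88 K


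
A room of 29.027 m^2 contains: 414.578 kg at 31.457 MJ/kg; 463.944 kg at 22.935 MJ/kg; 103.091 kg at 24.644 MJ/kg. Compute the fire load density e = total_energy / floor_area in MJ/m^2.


Total energy = 414.578*31.457 + 463.944*22.935 + 103.091*24.644
= 13041.38 + 10640.56 + 2540.575
= 26222.51 MJ
e = 26222.51 / 29.027 = 903.38 MJ/m^2

903.38 MJ/m^2


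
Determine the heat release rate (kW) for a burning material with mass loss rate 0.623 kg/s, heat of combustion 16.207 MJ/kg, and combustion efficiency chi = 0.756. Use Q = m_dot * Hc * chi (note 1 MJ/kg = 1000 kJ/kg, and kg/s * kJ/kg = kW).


Hc = 16.207 MJ/kg = 16.207 * 1000 kJ/kg = 16207 kJ/kg
Q = 0.623 kg/s * 16207 kJ/kg * 0.756 = 7633.3 kW

7633.3 kW


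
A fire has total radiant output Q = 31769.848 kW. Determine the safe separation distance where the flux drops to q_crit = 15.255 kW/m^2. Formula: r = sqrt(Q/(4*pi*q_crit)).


4*pi*q_crit = 191.70
Q/(4*pi*q_crit) = 165.73
r = sqrt(165.73) = 12.873 m

12.873 m


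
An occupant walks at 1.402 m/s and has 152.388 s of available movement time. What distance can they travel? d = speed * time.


d = 1.402 * 152.388 = 213.65 m

213.65 m


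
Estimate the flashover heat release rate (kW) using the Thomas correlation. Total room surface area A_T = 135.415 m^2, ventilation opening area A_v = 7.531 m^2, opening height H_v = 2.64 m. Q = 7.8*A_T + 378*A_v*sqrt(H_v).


7.8*A_T = 1056.237
sqrt(H_v) = 1.6248
378*A_v*sqrt(H_v) = 4625.4
Q = 1056.237 + 4625.4 = 5681.6 kW

5681.6 kW


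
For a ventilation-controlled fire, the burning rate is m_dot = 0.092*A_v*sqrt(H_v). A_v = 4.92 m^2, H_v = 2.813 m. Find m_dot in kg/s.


sqrt(H_v) = 1.6772
m_dot = 0.092 * 4.92 * 1.6772 = 0.75917 kg/s

0.75917 kg/s


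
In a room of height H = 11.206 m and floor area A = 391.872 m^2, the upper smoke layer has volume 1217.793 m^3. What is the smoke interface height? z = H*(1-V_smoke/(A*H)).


V/(A*H) = 0.27732
1 - 0.27732 = 0.72268
z = 11.206 * 0.72268 = 8.0984 m

8.0984 m


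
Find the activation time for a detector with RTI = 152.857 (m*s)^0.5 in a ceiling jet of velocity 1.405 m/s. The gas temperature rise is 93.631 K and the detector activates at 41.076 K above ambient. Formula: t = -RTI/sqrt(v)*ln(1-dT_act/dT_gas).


dT_act/dT_gas = 0.43870
ln(1 - 0.43870) = -0.57750
t = -152.857 / sqrt(1.405) * -0.57750 = 74.473 s

74.473 s


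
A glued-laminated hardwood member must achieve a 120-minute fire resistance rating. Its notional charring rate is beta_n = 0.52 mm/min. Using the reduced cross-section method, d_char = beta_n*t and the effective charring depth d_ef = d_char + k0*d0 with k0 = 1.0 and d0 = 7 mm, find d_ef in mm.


d_char = 0.52 * 120 = 62.4 mm
d_ef = 62.4 + 1.0*7 = 69.4 mm

69.4 mm


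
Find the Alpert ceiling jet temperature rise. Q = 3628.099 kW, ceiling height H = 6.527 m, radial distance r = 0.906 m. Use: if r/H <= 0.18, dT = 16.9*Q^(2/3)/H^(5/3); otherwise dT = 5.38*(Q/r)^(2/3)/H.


r/H = 0.906 / 6.527 = 0.13881
r/H <= 0.18, so dT = 16.9*Q^(2/3)/H^(5/3)
Q^(2/3) = 236.11
H^(5/3) = 22.796
dT = 16.9 * 236.11 / 22.796 = 175.05 K

175.05 K


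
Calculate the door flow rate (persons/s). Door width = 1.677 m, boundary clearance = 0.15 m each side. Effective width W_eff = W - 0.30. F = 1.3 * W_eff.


W_eff = 1.677 - 0.30 = 1.377 m
F = 1.3 * 1.377 = 1.7901 persons/s

1.7901 persons/s


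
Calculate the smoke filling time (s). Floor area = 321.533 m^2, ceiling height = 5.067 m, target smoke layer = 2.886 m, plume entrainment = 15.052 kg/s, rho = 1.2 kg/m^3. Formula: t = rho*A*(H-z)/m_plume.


H - z = 2.181 m
t = 1.2 * 321.533 * 2.181 / 15.052 = 55.907 s

55.907 s


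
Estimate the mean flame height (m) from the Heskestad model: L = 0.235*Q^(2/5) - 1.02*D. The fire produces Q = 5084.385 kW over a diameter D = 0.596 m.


Q^(2/5) = 30.374
0.235 * Q^(2/5) = 7.1378
1.02 * D = 0.60792
L = 6.5299 m

6.5299 m


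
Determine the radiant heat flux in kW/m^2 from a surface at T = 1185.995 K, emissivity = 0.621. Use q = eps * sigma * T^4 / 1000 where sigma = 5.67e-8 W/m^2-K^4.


T^4 = 1.9785e+12
q = 0.621 * 5.67e-8 * 1.9785e+12 / 1000 = 69.664 kW/m^2

69.664 kW/m^2


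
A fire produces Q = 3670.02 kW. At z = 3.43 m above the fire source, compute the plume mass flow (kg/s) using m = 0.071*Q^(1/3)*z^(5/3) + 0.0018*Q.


Q^(1/3) = 15.425
z^(5/3) = 7.8011
First term = 0.071 * 15.425 * 7.8011 = 8.5435
Second term = 0.0018 * 3670.02 = 6.6060
m = 15.150 kg/s

15.150 kg/s


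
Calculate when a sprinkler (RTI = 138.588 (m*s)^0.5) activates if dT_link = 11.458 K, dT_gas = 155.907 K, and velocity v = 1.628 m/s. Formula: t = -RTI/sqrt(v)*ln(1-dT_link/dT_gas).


dT_link/dT_gas = 0.073493
ln(1 - 0.073493) = -0.076333
t = -138.588 / sqrt(1.628) * -0.076333 = 8.2911 s

8.2911 s


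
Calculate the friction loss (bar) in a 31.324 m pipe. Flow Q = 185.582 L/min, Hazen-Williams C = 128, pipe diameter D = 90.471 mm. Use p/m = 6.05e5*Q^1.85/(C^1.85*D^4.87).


Q^1.85 = 15732
C^1.85 = 7913.0
D^4.87 = 3.3744e+09
p/m = 0.00035646 bar/m
p_total = 0.00035646 * 31.324 = 0.011166 bar

0.011166 bar


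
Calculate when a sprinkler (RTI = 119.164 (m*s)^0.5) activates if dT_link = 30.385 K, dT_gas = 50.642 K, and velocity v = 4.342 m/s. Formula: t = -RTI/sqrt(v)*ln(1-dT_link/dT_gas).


dT_link/dT_gas = 0.60000
ln(1 - 0.60000) = -0.91628
t = -119.164 / sqrt(4.342) * -0.91628 = 52.400 s

52.400 s
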